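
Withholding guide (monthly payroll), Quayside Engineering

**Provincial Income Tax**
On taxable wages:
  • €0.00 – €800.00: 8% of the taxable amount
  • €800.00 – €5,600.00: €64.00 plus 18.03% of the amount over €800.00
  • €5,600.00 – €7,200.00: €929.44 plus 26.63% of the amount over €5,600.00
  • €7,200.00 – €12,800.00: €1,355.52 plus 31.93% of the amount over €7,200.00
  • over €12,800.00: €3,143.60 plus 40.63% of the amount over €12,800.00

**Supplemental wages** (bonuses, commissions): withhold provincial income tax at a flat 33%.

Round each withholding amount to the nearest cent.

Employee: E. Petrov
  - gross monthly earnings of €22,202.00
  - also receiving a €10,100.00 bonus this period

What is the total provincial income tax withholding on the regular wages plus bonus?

Provincial Income Tax: taxable = €22,202.00
  €3,143.60 + 40.63% × (€22,202.00 − €12,800.00) = €3,143.60 + 40.63% × €9,402.00 = €6,963.63
Supplemental (33% flat on bonus): 33% × €10,100.00 = €3,333.00
Total provincial income tax: €6,963.63 + €3,333.00 = €10,296.63

€10,296.63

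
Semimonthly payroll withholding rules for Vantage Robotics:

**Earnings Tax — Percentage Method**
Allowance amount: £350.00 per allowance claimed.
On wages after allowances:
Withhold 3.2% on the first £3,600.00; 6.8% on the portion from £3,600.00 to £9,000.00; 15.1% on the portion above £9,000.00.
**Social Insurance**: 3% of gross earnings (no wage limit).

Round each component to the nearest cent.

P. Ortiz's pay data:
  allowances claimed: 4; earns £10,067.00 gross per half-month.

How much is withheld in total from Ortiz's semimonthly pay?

£761.77

Earnings Tax: taxable = £10,067.00 − 4×£350.00 = £8,667.00
  £115.20 + 6.8% × (£8,667.00 − £3,600.00) = £115.20 + 6.8% × £5,067.00 = £459.76
Social Insurance: 3% × £10,067.00 = £302.01
Total: £459.76 + £302.01 = £761.77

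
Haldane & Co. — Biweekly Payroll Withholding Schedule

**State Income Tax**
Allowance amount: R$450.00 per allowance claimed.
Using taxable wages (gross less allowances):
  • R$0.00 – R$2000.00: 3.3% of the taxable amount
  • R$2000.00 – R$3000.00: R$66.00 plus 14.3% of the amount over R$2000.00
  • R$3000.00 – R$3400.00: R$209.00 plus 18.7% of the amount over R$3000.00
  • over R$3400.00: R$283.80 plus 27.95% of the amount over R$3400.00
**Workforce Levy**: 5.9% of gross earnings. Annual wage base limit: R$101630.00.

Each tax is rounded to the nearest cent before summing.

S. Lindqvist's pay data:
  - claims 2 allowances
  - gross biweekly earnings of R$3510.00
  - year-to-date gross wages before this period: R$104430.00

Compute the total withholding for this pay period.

State Income Tax: taxable = R$3510.00 − 2×R$450.00 = R$2610.00
  R$66.00 + 14.3% × (R$2610.00 − R$2000.00) = R$66.00 + 14.3% × R$610.00 = R$153.23
Workforce Levy: YTD R$104430.00 ≥ cap R$101630.00 → R$0.00
Total: R$153.23 + R$0.00 = R$153.23

R$153.23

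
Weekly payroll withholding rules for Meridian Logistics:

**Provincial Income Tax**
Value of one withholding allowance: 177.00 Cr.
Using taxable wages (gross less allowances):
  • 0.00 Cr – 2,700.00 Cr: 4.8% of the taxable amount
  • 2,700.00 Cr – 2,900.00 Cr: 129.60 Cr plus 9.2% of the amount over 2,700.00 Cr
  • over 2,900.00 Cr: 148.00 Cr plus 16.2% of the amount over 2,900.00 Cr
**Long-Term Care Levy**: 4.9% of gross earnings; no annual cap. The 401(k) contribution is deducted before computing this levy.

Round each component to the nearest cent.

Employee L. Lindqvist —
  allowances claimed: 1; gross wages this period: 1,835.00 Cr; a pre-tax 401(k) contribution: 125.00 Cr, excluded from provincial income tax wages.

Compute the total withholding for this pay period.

Provincial Income Tax: taxable = 1,835.00 Cr − 125.00 Cr − 1×177.00 Cr = 1,533.00 Cr
  4.8% × 1,533.00 Cr = 73.58 Cr
Long-Term Care Levy: 4.9% × 1,710.00 Cr = 83.79 Cr
Total: 73.58 Cr + 83.79 Cr = 157.37 Cr

157.37 Cr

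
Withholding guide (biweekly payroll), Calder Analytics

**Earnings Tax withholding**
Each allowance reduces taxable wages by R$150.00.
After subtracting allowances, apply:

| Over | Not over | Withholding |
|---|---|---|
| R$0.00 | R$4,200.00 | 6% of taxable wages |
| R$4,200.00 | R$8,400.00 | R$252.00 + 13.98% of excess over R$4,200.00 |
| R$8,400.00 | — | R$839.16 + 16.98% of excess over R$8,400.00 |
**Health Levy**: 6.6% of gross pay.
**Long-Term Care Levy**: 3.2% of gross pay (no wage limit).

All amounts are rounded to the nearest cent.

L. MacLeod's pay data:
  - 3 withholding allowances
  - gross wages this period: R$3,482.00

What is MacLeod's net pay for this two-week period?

R$2,958.85

Earnings Tax: taxable = R$3,482.00 − 3×R$150.00 = R$3,032.00
  6% × R$3,032.00 = R$181.92
Health Levy: 6.6% × R$3,482.00 = R$229.81
Long-Term Care Levy: 3.2% × R$3,482.00 = R$111.42
Total withheld: R$181.92 + R$229.81 + R$111.42 = R$523.15
Net pay: R$3,482.00 − R$523.15 = R$2,958.85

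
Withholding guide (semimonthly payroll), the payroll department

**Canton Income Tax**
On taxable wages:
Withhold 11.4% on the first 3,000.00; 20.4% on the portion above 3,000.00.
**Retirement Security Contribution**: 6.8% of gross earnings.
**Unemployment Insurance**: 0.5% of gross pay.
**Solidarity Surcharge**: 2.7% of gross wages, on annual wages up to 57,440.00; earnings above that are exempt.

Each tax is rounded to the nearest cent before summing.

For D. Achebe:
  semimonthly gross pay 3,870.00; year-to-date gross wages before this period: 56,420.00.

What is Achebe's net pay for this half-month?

3,040.47

Canton Income Tax: taxable = 3,870.00
  342.00 + 20.4% × (3,870.00 − 3,000.00) = 342.00 + 20.4% × 870.00 = 519.48
Retirement Security Contribution: 6.8% × 3,870.00 = 263.16
Unemployment Insurance: 0.5% × 3,870.00 = 19.35
Solidarity Surcharge: cap 57,440.00 − YTD 56,420.00 = 1,020.00 subject; 2.7% × 1,020.00 = 27.54
Total withheld: 519.48 + 263.16 + 19.35 + 27.54 = 829.53
Net pay: 3,870.00 − 829.53 = 3,040.47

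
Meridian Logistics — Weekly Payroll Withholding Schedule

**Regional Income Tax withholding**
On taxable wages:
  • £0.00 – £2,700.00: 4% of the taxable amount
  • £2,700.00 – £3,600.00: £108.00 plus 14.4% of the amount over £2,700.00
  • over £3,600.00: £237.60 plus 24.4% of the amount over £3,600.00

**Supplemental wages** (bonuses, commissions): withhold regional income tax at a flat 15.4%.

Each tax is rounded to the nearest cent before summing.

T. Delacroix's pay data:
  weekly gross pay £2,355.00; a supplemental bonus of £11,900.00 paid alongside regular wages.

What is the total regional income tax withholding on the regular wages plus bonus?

Regional Income Tax: taxable = £2,355.00
  4% × £2,355.00 = £94.20
Supplemental (15.4% flat on bonus): 15.4% × £11,900.00 = £1,832.60
Total regional income tax: £94.20 + £1,832.60 = £1,926.80

£1,926.80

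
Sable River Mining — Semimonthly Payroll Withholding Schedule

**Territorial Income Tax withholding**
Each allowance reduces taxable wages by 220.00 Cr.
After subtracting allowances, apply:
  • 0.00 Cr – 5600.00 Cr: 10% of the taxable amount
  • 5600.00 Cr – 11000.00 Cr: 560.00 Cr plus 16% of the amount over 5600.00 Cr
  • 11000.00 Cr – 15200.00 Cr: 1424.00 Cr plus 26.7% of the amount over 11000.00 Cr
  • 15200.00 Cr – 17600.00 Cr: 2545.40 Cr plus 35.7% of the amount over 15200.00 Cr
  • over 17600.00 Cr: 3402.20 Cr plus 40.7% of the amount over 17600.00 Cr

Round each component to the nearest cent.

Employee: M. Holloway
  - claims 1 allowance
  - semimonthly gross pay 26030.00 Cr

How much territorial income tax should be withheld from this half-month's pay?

Territorial Income Tax: taxable = 26030.00 Cr − 1×220.00 Cr = 25810.00 Cr
  3402.20 Cr + 40.7% × (25810.00 Cr − 17600.00 Cr) = 3402.20 Cr + 40.7% × 8210.00 Cr = 6743.67 Cr

6743.67 Cr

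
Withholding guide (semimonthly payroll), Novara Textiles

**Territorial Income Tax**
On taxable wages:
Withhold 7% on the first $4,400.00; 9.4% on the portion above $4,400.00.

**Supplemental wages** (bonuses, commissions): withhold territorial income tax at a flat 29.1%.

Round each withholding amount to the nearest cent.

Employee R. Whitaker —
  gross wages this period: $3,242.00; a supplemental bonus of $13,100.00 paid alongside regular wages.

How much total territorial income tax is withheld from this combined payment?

$4,039.04

Territorial Income Tax: taxable = $3,242.00
  7% × $3,242.00 = $226.94
Supplemental (29.1% flat on bonus): 29.1% × $13,100.00 = $3,812.10
Total territorial income tax: $226.94 + $3,812.10 = $4,039.04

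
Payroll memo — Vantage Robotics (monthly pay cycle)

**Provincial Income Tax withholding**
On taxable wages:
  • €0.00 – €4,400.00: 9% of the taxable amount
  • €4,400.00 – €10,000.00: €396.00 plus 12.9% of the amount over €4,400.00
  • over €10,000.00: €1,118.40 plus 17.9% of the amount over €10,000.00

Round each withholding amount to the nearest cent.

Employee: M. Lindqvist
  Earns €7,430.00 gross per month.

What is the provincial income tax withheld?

€786.87

Provincial Income Tax: taxable = €7,430.00
  €396.00 + 12.9% × (€7,430.00 − €4,400.00) = €396.00 + 12.9% × €3,030.00 = €786.87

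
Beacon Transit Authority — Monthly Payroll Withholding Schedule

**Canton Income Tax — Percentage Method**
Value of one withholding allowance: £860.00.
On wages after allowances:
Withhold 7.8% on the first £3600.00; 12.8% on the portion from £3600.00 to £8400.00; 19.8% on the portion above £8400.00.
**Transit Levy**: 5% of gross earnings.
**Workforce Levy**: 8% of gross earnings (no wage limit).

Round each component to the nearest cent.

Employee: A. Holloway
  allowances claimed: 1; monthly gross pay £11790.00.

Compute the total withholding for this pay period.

Canton Income Tax: taxable = £11790.00 − 1×£860.00 = £10930.00
  £895.20 + 19.8% × (£10930.00 − £8400.00) = £895.20 + 19.8% × £2530.00 = £1396.14
Transit Levy: 5% × £11790.00 = £589.50
Workforce Levy: 8% × £11790.00 = £943.20
Total: £1396.14 + £589.50 + £943.20 = £2928.84

£2928.84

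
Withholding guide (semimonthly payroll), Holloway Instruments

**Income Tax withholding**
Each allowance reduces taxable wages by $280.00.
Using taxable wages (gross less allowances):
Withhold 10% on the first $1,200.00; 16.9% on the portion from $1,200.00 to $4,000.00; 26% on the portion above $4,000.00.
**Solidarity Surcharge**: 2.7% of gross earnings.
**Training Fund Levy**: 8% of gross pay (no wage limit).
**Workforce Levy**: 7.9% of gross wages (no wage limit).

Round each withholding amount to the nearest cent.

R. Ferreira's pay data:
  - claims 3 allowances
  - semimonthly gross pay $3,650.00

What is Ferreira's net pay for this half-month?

Income Tax: taxable = $3,650.00 − 3×$280.00 = $2,810.00
  $120.00 + 16.9% × ($2,810.00 − $1,200.00) = $120.00 + 16.9% × $1,610.00 = $392.09
Solidarity Surcharge: 2.7% × $3,650.00 = $98.55
Training Fund Levy: 8% × $3,650.00 = $292.00
Workforce Levy: 7.9% × $3,650.00 = $288.35
Total withheld: $392.09 + $98.55 + $292.00 + $288.35 = $1,070.99
Net pay: $3,650.00 − $1,070.99 = $2,579.01

$2,579.01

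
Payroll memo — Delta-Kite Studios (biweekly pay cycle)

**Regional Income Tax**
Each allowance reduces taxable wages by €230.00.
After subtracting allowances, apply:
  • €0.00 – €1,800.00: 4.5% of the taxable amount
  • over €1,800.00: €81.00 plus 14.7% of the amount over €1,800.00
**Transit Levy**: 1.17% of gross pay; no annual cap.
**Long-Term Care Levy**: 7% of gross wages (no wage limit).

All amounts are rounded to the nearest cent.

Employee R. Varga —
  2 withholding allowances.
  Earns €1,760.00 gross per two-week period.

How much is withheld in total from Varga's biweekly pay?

Regional Income Tax: taxable = €1,760.00 − 2×€230.00 = €1,300.00
  4.5% × €1,300.00 = €58.50
Transit Levy: 1.17% × €1,760.00 = €20.59
Long-Term Care Levy: 7% × €1,760.00 = €123.20
Total: €58.50 + €20.59 + €123.20 = €202.29

€202.29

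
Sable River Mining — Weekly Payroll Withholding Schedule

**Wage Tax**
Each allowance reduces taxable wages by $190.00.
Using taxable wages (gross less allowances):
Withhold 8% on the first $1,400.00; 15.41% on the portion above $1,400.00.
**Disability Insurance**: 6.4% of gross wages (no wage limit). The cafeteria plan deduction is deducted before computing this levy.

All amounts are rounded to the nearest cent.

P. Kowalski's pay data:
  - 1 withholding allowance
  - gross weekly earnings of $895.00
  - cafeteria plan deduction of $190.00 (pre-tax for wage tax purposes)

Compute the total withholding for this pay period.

$86.32

Wage Tax: taxable = $895.00 − $190.00 − 1×$190.00 = $515.00
  8% × $515.00 = $41.20
Disability Insurance: 6.4% × $705.00 = $45.12
Total: $41.20 + $45.12 = $86.32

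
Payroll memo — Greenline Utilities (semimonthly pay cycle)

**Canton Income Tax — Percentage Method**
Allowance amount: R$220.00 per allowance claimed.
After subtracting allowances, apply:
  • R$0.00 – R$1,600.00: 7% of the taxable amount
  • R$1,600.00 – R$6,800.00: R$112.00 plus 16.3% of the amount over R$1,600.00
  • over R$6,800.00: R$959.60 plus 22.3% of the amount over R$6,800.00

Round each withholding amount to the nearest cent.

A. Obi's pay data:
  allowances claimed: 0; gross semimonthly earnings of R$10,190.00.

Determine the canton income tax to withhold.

Canton Income Tax: taxable = R$10,190.00
  R$959.60 + 22.3% × (R$10,190.00 − R$6,800.00) = R$959.60 + 22.3% × R$3,390.00 = R$1,715.57

R$1,715.57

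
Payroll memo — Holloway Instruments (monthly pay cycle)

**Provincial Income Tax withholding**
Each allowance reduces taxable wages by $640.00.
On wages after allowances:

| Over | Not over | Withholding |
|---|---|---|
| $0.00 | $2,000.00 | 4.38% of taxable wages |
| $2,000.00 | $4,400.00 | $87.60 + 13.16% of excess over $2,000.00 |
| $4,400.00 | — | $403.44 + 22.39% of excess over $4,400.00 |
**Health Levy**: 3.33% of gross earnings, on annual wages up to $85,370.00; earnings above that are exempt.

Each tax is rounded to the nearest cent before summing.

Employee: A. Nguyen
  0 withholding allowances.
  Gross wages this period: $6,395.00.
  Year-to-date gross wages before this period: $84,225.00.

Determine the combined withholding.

$888.25

Provincial Income Tax: taxable = $6,395.00
  $403.44 + 22.39% × ($6,395.00 − $4,400.00) = $403.44 + 22.39% × $1,995.00 = $850.12
Health Levy: cap $85,370.00 − YTD $84,225.00 = $1,145.00 subject; 3.33% × $1,145.00 = $38.13
Total: $850.12 + $38.13 = $888.25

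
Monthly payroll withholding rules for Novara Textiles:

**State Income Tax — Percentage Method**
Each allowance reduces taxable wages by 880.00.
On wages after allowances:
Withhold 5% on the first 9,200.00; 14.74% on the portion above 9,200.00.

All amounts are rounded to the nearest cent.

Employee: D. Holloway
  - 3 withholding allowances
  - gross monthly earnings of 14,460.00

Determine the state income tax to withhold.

State Income Tax: taxable = 14,460.00 − 3×880.00 = 11,820.00
  460.00 + 14.74% × (11,820.00 − 9,200.00) = 460.00 + 14.74% × 2,620.00 = 846.19

846.19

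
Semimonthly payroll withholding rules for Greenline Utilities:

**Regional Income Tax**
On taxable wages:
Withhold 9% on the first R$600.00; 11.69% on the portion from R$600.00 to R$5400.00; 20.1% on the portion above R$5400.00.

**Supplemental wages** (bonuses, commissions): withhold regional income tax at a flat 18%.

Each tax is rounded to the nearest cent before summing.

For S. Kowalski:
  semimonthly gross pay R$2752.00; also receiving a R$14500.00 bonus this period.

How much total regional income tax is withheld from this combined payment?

R$2915.57

Regional Income Tax: taxable = R$2752.00
  R$54.00 + 11.69% × (R$2752.00 − R$600.00) = R$54.00 + 11.69% × R$2152.00 = R$305.57
Supplemental (18% flat on bonus): 18% × R$14500.00 = R$2610.00
Total regional income tax: R$305.57 + R$2610.00 = R$2915.57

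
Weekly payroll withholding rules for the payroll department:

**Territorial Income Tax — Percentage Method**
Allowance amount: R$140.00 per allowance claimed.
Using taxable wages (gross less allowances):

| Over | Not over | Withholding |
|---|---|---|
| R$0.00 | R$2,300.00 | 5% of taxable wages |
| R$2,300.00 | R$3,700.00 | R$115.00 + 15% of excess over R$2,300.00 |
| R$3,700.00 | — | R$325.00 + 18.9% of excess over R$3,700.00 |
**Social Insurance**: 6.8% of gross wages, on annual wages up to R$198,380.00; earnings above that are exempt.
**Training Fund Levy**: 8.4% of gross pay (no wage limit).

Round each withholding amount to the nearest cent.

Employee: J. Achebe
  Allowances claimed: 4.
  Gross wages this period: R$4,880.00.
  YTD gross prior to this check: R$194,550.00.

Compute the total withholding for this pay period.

Territorial Income Tax: taxable = R$4,880.00 − 4×R$140.00 = R$4,320.00
  R$325.00 + 18.9% × (R$4,320.00 − R$3,700.00) = R$325.00 + 18.9% × R$620.00 = R$442.18
Social Insurance: cap R$198,380.00 − YTD R$194,550.00 = R$3,830.00 subject; 6.8% × R$3,830.00 = R$260.44
Training Fund Levy: 8.4% × R$4,880.00 = R$409.92
Total: R$442.18 + R$260.44 + R$409.92 = R$1,112.54

R$1,112.54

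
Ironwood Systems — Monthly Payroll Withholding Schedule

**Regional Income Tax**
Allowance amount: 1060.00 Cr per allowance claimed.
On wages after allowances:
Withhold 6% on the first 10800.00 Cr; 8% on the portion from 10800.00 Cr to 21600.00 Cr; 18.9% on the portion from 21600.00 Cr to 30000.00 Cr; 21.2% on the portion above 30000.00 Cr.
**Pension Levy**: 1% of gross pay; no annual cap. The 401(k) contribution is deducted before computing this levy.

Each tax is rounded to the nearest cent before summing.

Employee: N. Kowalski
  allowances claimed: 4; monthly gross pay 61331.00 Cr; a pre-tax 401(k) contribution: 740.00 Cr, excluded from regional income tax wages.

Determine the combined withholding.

9291.92 Cr

Regional Income Tax: taxable = 61331.00 Cr − 740.00 Cr − 4×1060.00 Cr = 56351.00 Cr
  3099.60 Cr + 21.2% × (56351.00 Cr − 30000.00 Cr) = 3099.60 Cr + 21.2% × 26351.00 Cr = 8686.01 Cr
Pension Levy: 1% × 60591.00 Cr = 605.91 Cr
Total: 8686.01 Cr + 605.91 Cr = 9291.92 Cr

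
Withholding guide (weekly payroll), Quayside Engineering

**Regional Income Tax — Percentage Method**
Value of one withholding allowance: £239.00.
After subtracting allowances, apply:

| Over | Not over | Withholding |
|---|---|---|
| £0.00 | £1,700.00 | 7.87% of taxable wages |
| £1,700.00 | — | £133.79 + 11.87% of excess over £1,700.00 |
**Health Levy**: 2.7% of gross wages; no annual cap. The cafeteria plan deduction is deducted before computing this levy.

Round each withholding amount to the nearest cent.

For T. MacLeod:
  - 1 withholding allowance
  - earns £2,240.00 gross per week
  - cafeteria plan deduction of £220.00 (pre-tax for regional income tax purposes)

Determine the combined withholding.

Regional Income Tax: taxable = £2,240.00 − £220.00 − 1×£239.00 = £1,781.00
  £133.79 + 11.87% × (£1,781.00 − £1,700.00) = £133.79 + 11.87% × £81.00 = £143.40
Health Levy: 2.7% × £2,020.00 = £54.54
Total: £143.40 + £54.54 = £197.94

£197.94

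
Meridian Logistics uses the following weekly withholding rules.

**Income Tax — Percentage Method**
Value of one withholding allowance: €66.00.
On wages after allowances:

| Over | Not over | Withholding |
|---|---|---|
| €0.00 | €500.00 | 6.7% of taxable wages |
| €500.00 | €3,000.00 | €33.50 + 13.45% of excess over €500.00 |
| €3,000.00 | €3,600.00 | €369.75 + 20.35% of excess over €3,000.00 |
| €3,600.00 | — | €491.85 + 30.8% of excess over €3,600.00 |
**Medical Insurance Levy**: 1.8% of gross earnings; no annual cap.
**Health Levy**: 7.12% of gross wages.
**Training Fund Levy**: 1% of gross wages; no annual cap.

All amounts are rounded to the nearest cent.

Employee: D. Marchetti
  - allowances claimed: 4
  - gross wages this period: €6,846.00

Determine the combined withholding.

€2,089.44

Income Tax: taxable = €6,846.00 − 4×€66.00 = €6,582.00
  €491.85 + 30.8% × (€6,582.00 − €3,600.00) = €491.85 + 30.8% × €2,982.00 = €1,410.31
Medical Insurance Levy: 1.8% × €6,846.00 = €123.23
Health Levy: 7.12% × €6,846.00 = €487.44
Training Fund Levy: 1% × €6,846.00 = €68.46
Total: €1,410.31 + €123.23 + €487.44 + €68.46 = €2,089.44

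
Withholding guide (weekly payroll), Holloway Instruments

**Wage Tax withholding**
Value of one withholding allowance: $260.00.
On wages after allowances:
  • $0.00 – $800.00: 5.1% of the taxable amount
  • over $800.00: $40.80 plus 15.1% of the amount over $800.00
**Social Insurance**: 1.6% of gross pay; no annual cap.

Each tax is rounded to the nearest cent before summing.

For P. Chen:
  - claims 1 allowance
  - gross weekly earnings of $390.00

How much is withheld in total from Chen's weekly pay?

$12.87

Wage Tax: taxable = $390.00 − 1×$260.00 = $130.00
  5.1% × $130.00 = $6.63
Social Insurance: 1.6% × $390.00 = $6.24
Total: $6.63 + $6.24 = $12.87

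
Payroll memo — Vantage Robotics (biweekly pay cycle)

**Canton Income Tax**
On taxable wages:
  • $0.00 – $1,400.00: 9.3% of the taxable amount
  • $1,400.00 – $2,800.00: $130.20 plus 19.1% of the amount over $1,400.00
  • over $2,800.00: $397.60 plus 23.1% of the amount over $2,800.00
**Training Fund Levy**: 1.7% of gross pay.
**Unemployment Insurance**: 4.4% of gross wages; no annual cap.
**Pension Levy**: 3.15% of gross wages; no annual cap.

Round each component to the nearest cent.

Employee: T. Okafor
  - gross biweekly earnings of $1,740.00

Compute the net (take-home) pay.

$1,383.91

Canton Income Tax: taxable = $1,740.00
  $130.20 + 19.1% × ($1,740.00 − $1,400.00) = $130.20 + 19.1% × $340.00 = $195.14
Training Fund Levy: 1.7% × $1,740.00 = $29.58
Unemployment Insurance: 4.4% × $1,740.00 = $76.56
Pension Levy: 3.15% × $1,740.00 = $54.81
Total withheld: $195.14 + $29.58 + $76.56 + $54.81 = $356.09
Net pay: $1,740.00 − $356.09 = $1,383.91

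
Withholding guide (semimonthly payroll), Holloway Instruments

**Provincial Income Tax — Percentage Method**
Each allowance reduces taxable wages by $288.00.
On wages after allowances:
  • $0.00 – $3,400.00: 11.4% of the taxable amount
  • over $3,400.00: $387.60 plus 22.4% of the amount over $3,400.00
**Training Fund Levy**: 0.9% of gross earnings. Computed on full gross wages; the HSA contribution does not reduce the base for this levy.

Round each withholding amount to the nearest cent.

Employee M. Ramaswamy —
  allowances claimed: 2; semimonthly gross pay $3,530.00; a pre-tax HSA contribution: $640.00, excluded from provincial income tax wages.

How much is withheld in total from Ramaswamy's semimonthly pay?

$295.57

Provincial Income Tax: taxable = $3,530.00 − $640.00 − 2×$288.00 = $2,314.00
  11.4% × $2,314.00 = $263.80
Training Fund Levy: 0.9% × $3,530.00 = $31.77
Total: $263.80 + $31.77 = $295.57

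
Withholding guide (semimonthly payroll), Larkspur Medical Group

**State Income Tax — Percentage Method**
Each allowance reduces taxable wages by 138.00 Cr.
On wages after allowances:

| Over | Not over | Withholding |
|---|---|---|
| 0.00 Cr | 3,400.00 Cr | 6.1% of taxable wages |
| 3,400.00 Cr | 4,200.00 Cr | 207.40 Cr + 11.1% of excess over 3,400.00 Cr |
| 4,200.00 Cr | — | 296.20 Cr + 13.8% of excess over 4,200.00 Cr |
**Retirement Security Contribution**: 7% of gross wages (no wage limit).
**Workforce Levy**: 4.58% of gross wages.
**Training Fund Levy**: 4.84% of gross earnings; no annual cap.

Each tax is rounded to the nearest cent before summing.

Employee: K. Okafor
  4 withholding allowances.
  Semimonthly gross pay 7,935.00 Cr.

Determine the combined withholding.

State Income Tax: taxable = 7,935.00 Cr − 4×138.00 Cr = 7,383.00 Cr
  296.20 Cr + 13.8% × (7,383.00 Cr − 4,200.00 Cr) = 296.20 Cr + 13.8% × 3,183.00 Cr = 735.45 Cr
Retirement Security Contribution: 7% × 7,935.00 Cr = 555.45 Cr
Workforce Levy: 4.58% × 7,935.00 Cr = 363.42 Cr
Training Fund Levy: 4.84% × 7,935.00 Cr = 384.05 Cr
Total: 735.45 Cr + 555.45 Cr + 363.42 Cr + 384.05 Cr = 2,038.37 Cr

2,038.37 Cr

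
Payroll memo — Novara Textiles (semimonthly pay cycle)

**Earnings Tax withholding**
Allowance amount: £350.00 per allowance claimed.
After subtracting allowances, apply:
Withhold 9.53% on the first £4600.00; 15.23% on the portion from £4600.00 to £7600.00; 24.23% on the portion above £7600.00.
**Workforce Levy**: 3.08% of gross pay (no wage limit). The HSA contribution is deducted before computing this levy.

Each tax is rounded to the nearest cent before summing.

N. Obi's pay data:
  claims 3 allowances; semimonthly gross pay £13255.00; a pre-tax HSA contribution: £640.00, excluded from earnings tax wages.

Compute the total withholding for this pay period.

Earnings Tax: taxable = £13255.00 − £640.00 − 3×£350.00 = £11565.00
  £895.28 + 24.23% × (£11565.00 − £7600.00) = £895.28 + 24.23% × £3965.00 = £1856.00
Workforce Levy: 3.08% × £12615.00 = £388.54
Total: £1856.00 + £388.54 = £2244.54

£2244.54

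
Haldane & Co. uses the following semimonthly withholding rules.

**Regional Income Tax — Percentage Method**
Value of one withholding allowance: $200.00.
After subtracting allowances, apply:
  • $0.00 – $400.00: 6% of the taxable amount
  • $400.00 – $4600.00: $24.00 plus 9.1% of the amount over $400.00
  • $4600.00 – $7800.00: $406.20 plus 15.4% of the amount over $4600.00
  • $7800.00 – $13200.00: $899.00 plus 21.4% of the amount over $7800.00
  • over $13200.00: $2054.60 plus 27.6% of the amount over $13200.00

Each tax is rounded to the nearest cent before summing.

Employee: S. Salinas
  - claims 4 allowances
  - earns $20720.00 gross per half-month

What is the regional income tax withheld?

$3909.32

Regional Income Tax: taxable = $20720.00 − 4×$200.00 = $19920.00
  $2054.60 + 27.6% × ($19920.00 − $13200.00) = $2054.60 + 27.6% × $6720.00 = $3909.32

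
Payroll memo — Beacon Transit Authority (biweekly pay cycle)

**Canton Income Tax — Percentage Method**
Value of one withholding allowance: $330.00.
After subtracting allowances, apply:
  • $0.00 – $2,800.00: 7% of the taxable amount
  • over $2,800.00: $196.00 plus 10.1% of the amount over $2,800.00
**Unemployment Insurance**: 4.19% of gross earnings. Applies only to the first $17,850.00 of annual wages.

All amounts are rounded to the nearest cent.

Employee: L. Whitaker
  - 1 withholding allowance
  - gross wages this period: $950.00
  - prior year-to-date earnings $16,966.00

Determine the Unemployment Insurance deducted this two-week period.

Unemployment Insurance: cap $17,850.00 − YTD $16,966.00 = $884.00 subject; 4.19% × $884.00 = $37.04

$37.04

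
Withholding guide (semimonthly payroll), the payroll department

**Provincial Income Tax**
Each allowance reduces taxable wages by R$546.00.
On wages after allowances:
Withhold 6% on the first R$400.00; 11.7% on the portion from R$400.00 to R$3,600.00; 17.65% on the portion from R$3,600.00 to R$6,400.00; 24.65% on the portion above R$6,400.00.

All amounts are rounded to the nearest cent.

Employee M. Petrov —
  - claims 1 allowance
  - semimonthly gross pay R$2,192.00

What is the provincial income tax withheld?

R$169.78

Provincial Income Tax: taxable = R$2,192.00 − 1×R$546.00 = R$1,646.00
  R$24.00 + 11.7% × (R$1,646.00 − R$400.00) = R$24.00 + 11.7% × R$1,246.00 = R$169.78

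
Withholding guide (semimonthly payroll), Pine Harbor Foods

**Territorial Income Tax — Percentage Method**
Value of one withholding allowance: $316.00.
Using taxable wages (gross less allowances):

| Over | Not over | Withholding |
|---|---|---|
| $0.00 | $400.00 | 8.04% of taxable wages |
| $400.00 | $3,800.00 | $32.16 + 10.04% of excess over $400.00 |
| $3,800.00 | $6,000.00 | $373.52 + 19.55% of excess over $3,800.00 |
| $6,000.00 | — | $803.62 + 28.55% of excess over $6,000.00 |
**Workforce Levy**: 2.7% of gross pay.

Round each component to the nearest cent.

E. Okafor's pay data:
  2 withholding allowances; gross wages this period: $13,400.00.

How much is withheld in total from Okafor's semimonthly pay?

$3,097.68

Territorial Income Tax: taxable = $13,400.00 − 2×$316.00 = $12,768.00
  $803.62 + 28.55% × ($12,768.00 − $6,000.00) = $803.62 + 28.55% × $6,768.00 = $2,735.88
Workforce Levy: 2.7% × $13,400.00 = $361.80
Total: $2,735.88 + $361.80 = $3,097.68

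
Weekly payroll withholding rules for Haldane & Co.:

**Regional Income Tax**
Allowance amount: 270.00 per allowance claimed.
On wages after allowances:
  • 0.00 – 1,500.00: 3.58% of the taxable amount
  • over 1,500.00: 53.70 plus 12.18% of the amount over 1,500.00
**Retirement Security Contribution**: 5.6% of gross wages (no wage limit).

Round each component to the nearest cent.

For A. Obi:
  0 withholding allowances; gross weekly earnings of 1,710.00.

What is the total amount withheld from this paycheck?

Regional Income Tax: taxable = 1,710.00
  53.70 + 12.18% × (1,710.00 − 1,500.00) = 53.70 + 12.18% × 210.00 = 79.28
Retirement Security Contribution: 5.6% × 1,710.00 = 95.76
Total: 79.28 + 95.76 = 175.04

175.04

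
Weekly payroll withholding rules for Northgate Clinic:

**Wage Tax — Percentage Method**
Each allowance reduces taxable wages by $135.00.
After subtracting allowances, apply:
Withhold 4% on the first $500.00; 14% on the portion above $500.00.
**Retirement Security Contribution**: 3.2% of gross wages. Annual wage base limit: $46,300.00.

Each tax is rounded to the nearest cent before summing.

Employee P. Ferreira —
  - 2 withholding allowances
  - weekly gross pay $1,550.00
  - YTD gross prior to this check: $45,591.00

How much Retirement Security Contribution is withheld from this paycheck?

Retirement Security Contribution: cap $46,300.00 − YTD $45,591.00 = $709.00 subject; 3.2% × $709.00 = $22.69

$22.69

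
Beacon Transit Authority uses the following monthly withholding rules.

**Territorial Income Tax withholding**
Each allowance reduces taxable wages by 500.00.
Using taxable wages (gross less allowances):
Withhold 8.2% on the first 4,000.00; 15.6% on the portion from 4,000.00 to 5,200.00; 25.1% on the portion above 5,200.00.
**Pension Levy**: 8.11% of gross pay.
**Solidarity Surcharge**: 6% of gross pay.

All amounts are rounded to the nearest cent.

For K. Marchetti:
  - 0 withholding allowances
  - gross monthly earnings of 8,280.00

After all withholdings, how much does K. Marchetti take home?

Territorial Income Tax: taxable = 8,280.00
  515.20 + 25.1% × (8,280.00 − 5,200.00) = 515.20 + 25.1% × 3,080.00 = 1,288.28
Pension Levy: 8.11% × 8,280.00 = 671.51
Solidarity Surcharge: 6% × 8,280.00 = 496.80
Total withheld: 1,288.28 + 671.51 + 496.80 = 2,456.59
Net pay: 8,280.00 − 2,456.59 = 5,823.41

5,823.41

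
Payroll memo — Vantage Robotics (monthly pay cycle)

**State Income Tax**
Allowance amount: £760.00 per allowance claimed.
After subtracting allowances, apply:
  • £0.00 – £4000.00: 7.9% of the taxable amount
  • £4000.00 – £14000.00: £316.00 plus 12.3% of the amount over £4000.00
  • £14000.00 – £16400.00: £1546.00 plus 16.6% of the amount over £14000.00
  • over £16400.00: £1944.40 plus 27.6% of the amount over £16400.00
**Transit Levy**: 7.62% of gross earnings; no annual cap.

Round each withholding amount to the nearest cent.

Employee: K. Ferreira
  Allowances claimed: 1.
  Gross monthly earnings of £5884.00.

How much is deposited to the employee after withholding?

State Income Tax: taxable = £5884.00 − 1×£760.00 = £5124.00
  £316.00 + 12.3% × (£5124.00 − £4000.00) = £316.00 + 12.3% × £1124.00 = £454.25
Transit Levy: 7.62% × £5884.00 = £448.36
Total withheld: £454.25 + £448.36 = £902.61
Net pay: £5884.00 − £902.61 = £4981.39

£4981.39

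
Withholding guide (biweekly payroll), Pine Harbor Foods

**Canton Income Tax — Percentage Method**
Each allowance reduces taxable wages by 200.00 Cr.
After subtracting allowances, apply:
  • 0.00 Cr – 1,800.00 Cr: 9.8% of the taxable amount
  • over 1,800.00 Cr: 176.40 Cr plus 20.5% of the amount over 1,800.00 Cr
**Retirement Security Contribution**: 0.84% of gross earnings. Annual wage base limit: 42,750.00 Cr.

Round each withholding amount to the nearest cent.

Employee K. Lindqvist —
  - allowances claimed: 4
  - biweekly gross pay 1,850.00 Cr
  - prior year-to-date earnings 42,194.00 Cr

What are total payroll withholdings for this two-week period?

Canton Income Tax: taxable = 1,850.00 Cr − 4×200.00 Cr = 1,050.00 Cr
  9.8% × 1,050.00 Cr = 102.90 Cr
Retirement Security Contribution: cap 42,750.00 Cr − YTD 42,194.00 Cr = 556.00 Cr subject; 0.84% × 556.00 Cr = 4.67 Cr
Total: 102.90 Cr + 4.67 Cr = 107.57 Cr

107.57 Cr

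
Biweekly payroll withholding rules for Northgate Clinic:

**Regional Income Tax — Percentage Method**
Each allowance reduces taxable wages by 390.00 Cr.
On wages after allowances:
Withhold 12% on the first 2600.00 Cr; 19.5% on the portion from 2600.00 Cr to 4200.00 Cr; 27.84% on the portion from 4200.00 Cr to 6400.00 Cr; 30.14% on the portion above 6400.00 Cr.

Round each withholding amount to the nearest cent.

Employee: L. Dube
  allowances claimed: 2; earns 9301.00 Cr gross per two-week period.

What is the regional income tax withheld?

1875.75 Cr

Regional Income Tax: taxable = 9301.00 Cr − 2×390.00 Cr = 8521.00 Cr
  1236.48 Cr + 30.14% × (8521.00 Cr − 6400.00 Cr) = 1236.48 Cr + 30.14% × 2121.00 Cr = 1875.75 Cr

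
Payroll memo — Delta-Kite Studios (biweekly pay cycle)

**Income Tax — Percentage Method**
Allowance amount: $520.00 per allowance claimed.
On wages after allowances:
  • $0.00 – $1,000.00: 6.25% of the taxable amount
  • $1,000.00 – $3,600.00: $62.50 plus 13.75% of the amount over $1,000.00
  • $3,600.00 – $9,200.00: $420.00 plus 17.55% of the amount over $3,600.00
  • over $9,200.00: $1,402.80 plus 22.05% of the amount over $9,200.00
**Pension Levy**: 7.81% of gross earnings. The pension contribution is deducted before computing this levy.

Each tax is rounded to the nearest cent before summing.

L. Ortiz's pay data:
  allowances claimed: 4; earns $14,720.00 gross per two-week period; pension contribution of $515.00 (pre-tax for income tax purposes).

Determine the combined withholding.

$3,157.17

Income Tax: taxable = $14,720.00 − $515.00 − 4×$520.00 = $12,125.00
  $1,402.80 + 22.05% × ($12,125.00 − $9,200.00) = $1,402.80 + 22.05% × $2,925.00 = $2,047.76
Pension Levy: 7.81% × $14,205.00 = $1,109.41
Total: $2,047.76 + $1,109.41 = $3,157.17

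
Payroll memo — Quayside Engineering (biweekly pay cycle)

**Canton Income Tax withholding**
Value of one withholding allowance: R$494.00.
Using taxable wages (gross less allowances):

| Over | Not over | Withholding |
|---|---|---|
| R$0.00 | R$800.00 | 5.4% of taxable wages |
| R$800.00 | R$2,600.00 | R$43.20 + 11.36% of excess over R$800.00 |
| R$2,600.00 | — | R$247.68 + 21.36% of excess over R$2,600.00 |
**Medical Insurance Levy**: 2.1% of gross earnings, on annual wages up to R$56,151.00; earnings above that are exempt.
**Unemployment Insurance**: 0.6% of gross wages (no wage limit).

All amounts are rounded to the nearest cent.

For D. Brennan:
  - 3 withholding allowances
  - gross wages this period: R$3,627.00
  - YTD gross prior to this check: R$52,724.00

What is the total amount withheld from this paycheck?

Canton Income Tax: taxable = R$3,627.00 − 3×R$494.00 = R$2,145.00
  R$43.20 + 11.36% × (R$2,145.00 − R$800.00) = R$43.20 + 11.36% × R$1,345.00 = R$195.99
Medical Insurance Levy: cap R$56,151.00 − YTD R$52,724.00 = R$3,427.00 subject; 2.1% × R$3,427.00 = R$71.97
Unemployment Insurance: 0.6% × R$3,627.00 = R$21.76
Total: R$195.99 + R$71.97 + R$21.76 = R$289.72

R$289.72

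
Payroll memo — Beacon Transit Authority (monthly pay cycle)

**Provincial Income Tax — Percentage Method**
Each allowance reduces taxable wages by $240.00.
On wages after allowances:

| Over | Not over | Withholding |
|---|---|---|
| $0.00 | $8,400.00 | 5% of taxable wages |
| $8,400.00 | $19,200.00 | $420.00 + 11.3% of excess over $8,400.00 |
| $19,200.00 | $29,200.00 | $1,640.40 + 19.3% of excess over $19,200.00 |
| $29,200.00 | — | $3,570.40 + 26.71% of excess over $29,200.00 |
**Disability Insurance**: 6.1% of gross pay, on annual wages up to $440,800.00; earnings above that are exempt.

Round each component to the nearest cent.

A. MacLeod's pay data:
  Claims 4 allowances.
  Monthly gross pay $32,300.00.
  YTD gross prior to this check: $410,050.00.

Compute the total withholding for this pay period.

$6,017.74

Provincial Income Tax: taxable = $32,300.00 − 4×$240.00 = $31,340.00
  $3,570.40 + 26.71% × ($31,340.00 − $29,200.00) = $3,570.40 + 26.71% × $2,140.00 = $4,141.99
Disability Insurance: cap $440,800.00 − YTD $410,050.00 = $30,750.00 subject; 6.1% × $30,750.00 = $1,875.75
Total: $4,141.99 + $1,875.75 = $6,017.74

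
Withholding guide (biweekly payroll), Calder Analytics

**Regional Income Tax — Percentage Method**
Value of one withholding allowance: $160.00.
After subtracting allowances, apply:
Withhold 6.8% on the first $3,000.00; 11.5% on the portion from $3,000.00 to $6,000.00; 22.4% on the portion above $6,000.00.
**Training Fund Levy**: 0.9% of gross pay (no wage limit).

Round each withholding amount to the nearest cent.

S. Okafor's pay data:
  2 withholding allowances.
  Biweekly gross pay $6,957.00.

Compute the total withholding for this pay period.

Regional Income Tax: taxable = $6,957.00 − 2×$160.00 = $6,637.00
  $549.00 + 22.4% × ($6,637.00 − $6,000.00) = $549.00 + 22.4% × $637.00 = $691.69
Training Fund Levy: 0.9% × $6,957.00 = $62.61
Total: $691.69 + $62.61 = $754.30

$754.30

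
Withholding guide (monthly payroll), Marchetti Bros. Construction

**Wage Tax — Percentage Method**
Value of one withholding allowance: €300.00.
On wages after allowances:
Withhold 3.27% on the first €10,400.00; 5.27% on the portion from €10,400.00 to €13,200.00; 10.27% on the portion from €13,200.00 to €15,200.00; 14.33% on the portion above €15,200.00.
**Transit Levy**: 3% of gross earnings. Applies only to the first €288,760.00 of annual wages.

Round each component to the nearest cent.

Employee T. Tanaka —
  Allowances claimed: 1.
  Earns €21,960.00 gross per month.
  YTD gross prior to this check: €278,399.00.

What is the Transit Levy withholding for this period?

Transit Levy: cap €288,760.00 − YTD €278,399.00 = €10,361.00 subject; 3% × €10,361.00 = €310.83

€310.83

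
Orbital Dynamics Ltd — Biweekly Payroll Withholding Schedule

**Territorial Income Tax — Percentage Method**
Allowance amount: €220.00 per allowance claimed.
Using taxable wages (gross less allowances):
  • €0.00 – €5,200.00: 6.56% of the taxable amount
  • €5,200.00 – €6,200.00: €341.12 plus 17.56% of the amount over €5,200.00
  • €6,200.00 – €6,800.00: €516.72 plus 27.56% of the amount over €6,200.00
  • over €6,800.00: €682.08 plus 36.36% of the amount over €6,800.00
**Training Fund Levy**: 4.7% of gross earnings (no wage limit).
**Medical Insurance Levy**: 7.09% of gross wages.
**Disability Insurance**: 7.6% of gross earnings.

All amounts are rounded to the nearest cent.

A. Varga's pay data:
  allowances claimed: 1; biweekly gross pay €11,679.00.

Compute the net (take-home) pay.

€7,038.36

Territorial Income Tax: taxable = €11,679.00 − 1×€220.00 = €11,459.00
  €682.08 + 36.36% × (€11,459.00 − €6,800.00) = €682.08 + 36.36% × €4,659.00 = €2,376.09
Training Fund Levy: 4.7% × €11,679.00 = €548.91
Medical Insurance Levy: 7.09% × €11,679.00 = €828.04
Disability Insurance: 7.6% × €11,679.00 = €887.60
Total withheld: €2,376.09 + €548.91 + €828.04 + €887.60 = €4,640.64
Net pay: €11,679.00 − €4,640.64 = €7,038.36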